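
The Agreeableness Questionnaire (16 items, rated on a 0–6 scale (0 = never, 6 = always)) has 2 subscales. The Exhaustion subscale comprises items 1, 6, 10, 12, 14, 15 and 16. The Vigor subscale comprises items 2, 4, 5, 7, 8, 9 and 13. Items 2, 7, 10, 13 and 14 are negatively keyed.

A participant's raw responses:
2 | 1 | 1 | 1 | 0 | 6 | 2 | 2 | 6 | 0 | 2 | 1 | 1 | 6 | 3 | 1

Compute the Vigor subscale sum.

Vigor items: 2, 4, 5, 7, 8, 9, 13.
Of these, items 2, 7, and 13 are negatively keyed; reversed = (0+6) − raw = 6 − raw.
  item 2: 6 − 1 = 5
  item 4: 1
  item 5: 0
  item 7: 6 − 2 = 4
  item 8: 2
  item 9: 6
  item 13: 6 − 1 = 5
Sum = 5 + 1 + 0 + 4 + 2 + 6 + 5 = 23

23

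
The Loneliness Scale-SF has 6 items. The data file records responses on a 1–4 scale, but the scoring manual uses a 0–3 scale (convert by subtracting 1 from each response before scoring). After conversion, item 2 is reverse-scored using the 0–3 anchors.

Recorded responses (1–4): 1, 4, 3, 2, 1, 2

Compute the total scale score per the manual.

4

Convert to 0–3: 0, 3, 2, 1, 0, 1
Reverse-coded (reversed = (0+3) − raw = 3 − raw):
  item 2: 3 − 3 = 0
Scored: 0, 0, 2, 1, 0, 1
Total = 4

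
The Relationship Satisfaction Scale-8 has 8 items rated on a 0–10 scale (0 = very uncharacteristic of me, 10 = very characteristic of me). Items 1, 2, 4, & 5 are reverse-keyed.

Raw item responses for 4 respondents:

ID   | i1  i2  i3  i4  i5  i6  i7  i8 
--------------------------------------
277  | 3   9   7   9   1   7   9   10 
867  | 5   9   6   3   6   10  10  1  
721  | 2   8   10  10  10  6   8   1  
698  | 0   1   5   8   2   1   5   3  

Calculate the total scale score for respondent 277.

Respondent 277 raw: 3, 9, 7, 9, 1, 7, 9, 10.
Reverse-coded (reverse-coded value = 10 − response):
  item 1: 10 − 3 = 7
  item 2: 10 − 9 = 1
  item 3: 7
  item 4: 10 − 9 = 1
  item 5: 10 − 1 = 9
  item 6: 7
  item 7: 9
  item 8: 10
Sum = 7 + 1 + 7 + 1 + 9 + 7 + 9 + 10 = 51

51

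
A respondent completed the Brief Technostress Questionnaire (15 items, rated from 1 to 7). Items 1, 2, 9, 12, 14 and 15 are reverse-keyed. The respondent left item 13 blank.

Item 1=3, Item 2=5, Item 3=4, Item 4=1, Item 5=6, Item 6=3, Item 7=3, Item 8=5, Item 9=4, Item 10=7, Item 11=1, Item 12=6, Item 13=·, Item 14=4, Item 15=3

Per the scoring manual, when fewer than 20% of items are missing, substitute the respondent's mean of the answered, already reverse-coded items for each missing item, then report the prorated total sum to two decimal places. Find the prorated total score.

56.79

Reverse-coded (reverse-coded value = 8 − response):
  item 1: 8 − 3 = 5
  item 2: 8 − 5 = 3
  item 9: 8 − 4 = 4
  item 12: 8 − 6 = 2
  item 14: 8 − 4 = 4
  item 15: 8 − 3 = 5
Completed scored items (14 of 15): 5, 3, 4, 1, 6, 3, 3, 5, 4, 7, 1, 2, 4, 5; sum = 53.
Person mean = 53 / 14 ≈ 3.7857
Prorated total = (53 / 14) × 15 = 56.79 (to 2 dp)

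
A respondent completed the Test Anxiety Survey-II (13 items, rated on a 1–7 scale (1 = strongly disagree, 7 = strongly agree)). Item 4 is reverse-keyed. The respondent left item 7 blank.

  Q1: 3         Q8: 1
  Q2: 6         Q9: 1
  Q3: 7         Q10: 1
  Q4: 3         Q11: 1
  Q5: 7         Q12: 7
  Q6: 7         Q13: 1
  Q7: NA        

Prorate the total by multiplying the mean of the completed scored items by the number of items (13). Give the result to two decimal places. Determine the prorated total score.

Reverse-coded (reversed = (1+7) − raw = 8 − raw):
  item 4: 8 − 3 = 5
Completed scored items (12 of 13): 3, 6, 7, 5, 7, 7, 1, 1, 1, 1, 7, 1; sum = 47.
Person mean = 47 / 12 ≈ 3.9167
Prorated total = (47 / 12) × 13 = 50.92 (to 2 dp)

50.92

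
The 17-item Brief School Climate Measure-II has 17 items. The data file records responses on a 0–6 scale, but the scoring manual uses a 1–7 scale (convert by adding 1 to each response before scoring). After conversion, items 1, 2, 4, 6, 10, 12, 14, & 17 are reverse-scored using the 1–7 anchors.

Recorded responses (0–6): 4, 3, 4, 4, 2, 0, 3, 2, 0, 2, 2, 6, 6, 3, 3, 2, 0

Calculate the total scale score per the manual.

67

Convert to 1–7: 5, 4, 5, 5, 3, 1, 4, 3, 1, 3, 3, 7, 7, 4, 4, 3, 1
Reverse-coded (reverse-coded value = 8 − response):
  item 1: 8 − 5 = 3
  item 2: 8 − 4 = 4
  item 4: 8 − 5 = 3
  item 6: 8 − 1 = 7
  item 10: 8 − 3 = 5
  item 12: 8 − 7 = 1
  item 14: 8 − 4 = 4
  item 17: 8 − 1 = 7
Scored: 3, 4, 5, 3, 3, 7, 4, 3, 1, 5, 3, 1, 7, 4, 4, 3, 7
Total = 67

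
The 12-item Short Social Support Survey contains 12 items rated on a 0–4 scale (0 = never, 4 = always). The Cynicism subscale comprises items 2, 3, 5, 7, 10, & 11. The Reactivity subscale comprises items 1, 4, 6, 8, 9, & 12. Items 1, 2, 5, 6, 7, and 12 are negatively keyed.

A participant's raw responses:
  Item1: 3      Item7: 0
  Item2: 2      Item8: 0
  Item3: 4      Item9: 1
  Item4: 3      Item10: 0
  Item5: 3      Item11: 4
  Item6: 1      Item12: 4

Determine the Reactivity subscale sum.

Reactivity items: 1, 4, 6, 8, 9, 12.
Of these, items 1, 6, & 12 are negatively keyed; reverse-coded value = 4 − response.
  item 1: 4 − 3 = 1
  item 4: 3
  item 6: 4 − 1 = 3
  item 8: 0
  item 9: 1
  item 12: 4 − 4 = 0
Sum = 1 + 3 + 3 + 0 + 1 + 0 = 8

8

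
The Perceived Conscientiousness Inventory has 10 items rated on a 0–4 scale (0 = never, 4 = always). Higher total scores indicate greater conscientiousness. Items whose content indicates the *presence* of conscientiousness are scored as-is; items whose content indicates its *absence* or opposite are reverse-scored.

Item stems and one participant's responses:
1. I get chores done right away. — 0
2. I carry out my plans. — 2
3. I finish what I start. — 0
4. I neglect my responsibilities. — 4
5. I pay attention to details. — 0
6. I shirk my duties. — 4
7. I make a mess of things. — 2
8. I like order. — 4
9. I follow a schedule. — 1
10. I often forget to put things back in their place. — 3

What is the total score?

10

Items 4, 6, 7, 10 describe the absence/opposite of conscientiousness → reverse-score.
reversed = (0+4) − raw = 4 − raw.
  item 1: 0
  item 2: 2
  item 3: 0
  item 4: 4 − 4 = 0
  item 5: 0
  item 6: 4 − 4 = 0
  item 7: 4 − 2 = 2
  item 8: 4
  item 9: 1
  item 10: 4 − 3 = 1
Total = 0 + 2 + 0 + 0 + 0 + 0 + 2 + 4 + 1 + 1 = 10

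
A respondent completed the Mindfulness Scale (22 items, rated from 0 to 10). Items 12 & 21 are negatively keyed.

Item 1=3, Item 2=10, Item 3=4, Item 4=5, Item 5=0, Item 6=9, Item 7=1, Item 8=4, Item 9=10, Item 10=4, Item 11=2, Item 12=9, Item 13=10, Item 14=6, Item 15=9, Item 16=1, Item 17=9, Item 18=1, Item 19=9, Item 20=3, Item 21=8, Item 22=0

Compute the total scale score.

Negatively keyed items use 10 − raw:
  item 12: 10 − 9 = 1
  item 21: 10 − 8 = 2
Scored responses: 3, 10, 4, 5, 0, 9, 1, 4, 10, 4, 2, 1, 10, 6, 9, 1, 9, 1, 9, 3, 2, 0
Total = 3 + 10 + 4 + 5 + 0 + 9 + 1 + 4 + 10 + 4 + 2 + 1 + 10 + 6 + 9 + 1 + 9 + 1 + 9 + 3 + 2 + 0 = 103

103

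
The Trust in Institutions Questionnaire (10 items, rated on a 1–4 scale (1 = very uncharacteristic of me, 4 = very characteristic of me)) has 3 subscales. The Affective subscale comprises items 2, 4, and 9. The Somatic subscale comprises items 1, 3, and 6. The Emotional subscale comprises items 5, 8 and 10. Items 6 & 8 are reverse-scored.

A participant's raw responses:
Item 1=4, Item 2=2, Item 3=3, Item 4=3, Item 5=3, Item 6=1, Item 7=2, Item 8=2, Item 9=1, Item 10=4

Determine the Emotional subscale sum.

Emotional items: 5, 8, 10.
Of these, item 8 is reverse-scored; on a 1–4 scale, reversed = 5 − raw.
  item 5: 3
  item 8: 5 − 2 = 3
  item 10: 4
Sum = 3 + 3 + 4 = 10

10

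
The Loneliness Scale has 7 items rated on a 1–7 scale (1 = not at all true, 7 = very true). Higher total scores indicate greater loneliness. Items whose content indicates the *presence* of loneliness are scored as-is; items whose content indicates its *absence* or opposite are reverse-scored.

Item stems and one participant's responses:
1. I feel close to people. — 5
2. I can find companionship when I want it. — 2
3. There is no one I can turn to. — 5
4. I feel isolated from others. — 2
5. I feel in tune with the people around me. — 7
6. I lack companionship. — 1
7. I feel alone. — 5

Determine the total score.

Items 1, 2, 5 describe the absence/opposite of loneliness → reverse-score.
reverse-coded value = 8 − response.
  item 1: 8 − 5 = 3
  item 2: 8 − 2 = 6
  item 3: 5
  item 4: 2
  item 5: 8 − 7 = 1
  item 6: 1
  item 7: 5
Total = 3 + 6 + 5 + 2 + 1 + 1 + 5 = 23

23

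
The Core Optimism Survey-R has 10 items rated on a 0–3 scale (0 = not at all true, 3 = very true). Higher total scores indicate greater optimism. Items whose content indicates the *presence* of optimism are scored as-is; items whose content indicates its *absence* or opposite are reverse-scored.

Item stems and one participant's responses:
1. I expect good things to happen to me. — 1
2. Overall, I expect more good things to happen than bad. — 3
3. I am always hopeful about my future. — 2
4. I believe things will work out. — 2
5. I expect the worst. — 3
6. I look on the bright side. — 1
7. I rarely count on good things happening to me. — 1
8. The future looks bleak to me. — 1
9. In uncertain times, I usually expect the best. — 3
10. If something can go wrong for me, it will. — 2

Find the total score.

17

Items 5, 7, 8, 10 describe the absence/opposite of optimism → reverse-score.
on a 0–3 scale, reversed = 3 − raw.
  item 1: 1
  item 2: 3
  item 3: 2
  item 4: 2
  item 5: 3 − 3 = 0
  item 6: 1
  item 7: 3 − 1 = 2
  item 8: 3 − 1 = 2
  item 9: 3
  item 10: 3 − 2 = 1
Total = 1 + 3 + 2 + 2 + 0 + 1 + 2 + 2 + 3 + 1 = 17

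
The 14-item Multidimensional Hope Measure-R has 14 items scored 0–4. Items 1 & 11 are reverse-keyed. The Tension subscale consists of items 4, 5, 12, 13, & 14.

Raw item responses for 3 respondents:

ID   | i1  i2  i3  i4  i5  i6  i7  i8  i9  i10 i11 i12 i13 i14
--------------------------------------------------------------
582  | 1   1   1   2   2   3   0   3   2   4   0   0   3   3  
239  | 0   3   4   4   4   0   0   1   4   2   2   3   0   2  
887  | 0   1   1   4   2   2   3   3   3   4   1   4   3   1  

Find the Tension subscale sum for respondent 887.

Respondent 887 raw: 0, 1, 1, 4, 2, 2, 3, 3, 3, 4, 1, 4, 3, 1.
Tension items: 4, 5, 12, 13, 14.
Reverse-coded (on a 0–4 scale, reversed = 4 − raw):
  item 4: 4
  item 5: 2
  item 12: 4
  item 13: 3
  item 14: 1
Sum = 4 + 2 + 4 + 3 + 1 = 14

14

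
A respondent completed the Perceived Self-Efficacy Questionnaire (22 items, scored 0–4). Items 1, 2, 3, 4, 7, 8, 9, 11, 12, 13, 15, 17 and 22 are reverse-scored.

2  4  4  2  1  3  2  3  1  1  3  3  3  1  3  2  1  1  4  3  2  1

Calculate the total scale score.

38

Raw sum = 50. Reverse-scored items: 1, 2, 3, 4, 7, 8, 9, 11, 12, 13, 15, 17, 22; their raw sum = 32.
Each reversal replaces raw with 4 − raw, changing the total by 4 − 2·raw per item.
Total = 50 + 13·4 − 2·32 = 50 + 52 − 64 = 38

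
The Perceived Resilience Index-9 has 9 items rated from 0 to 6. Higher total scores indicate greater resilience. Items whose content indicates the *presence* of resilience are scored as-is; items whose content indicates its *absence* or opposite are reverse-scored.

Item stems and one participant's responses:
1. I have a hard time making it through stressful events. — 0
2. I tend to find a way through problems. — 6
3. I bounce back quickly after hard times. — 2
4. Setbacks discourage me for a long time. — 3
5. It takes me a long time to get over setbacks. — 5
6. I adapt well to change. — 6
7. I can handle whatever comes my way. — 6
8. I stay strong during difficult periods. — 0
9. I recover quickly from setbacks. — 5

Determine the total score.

Items 1, 4, 5 describe the absence/opposite of resilience → reverse-score.
reversed = (0+6) − raw = 6 − raw.
  item 1: 6 − 0 = 6
  item 2: 6
  item 3: 2
  item 4: 6 − 3 = 3
  item 5: 6 − 5 = 1
  item 6: 6
  item 7: 6
  item 8: 0
  item 9: 5
Total = 6 + 6 + 2 + 3 + 1 + 6 + 6 + 0 + 5 = 35

35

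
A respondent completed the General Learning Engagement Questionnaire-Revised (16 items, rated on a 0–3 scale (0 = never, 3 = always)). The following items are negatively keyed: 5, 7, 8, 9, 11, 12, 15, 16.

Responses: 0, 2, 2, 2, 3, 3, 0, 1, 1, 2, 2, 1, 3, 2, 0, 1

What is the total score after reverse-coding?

Apply reverse scoring (reverse-coded value = 3 − response):
  item 5: 3 − 3 = 0
  item 7: 3 − 0 = 3
  item 8: 3 − 1 = 2
  item 9: 3 − 1 = 2
  item 11: 3 − 2 = 1
  item 12: 3 − 1 = 2
  item 15: 3 − 0 = 3
  item 16: 3 − 1 = 2
Scored responses: 0, 2, 2, 2, 0, 3, 3, 2, 2, 2, 1, 2, 3, 2, 3, 2
Total = 0 + 2 + 2 + 2 + 0 + 3 + 3 + 2 + 2 + 2 + 1 + 2 + 3 + 2 + 3 + 2 = 31

31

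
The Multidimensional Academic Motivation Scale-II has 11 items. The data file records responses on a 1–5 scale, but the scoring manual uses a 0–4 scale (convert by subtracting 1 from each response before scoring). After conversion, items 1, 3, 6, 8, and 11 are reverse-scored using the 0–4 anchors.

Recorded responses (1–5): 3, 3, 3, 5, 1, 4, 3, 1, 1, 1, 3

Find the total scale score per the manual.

Convert to 0–4: 2, 2, 2, 4, 0, 3, 2, 0, 0, 0, 2
Reverse-coded (reversed = (0+4) − raw = 4 − raw):
  item 1: 4 − 2 = 2
  item 3: 4 − 2 = 2
  item 6: 4 − 3 = 1
  item 8: 4 − 0 = 4
  item 11: 4 − 2 = 2
Scored: 2, 2, 2, 4, 0, 1, 2, 4, 0, 0, 2
Total = 19

19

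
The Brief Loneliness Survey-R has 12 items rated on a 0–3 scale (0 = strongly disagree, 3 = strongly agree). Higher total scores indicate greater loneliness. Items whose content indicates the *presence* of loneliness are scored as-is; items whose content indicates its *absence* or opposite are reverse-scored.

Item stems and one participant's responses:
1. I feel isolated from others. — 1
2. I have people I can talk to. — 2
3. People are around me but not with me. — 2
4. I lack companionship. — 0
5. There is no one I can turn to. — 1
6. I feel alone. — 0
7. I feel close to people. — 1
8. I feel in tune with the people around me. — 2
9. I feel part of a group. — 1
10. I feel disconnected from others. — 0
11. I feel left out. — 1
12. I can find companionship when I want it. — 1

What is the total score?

Items 2, 7, 8, 9, 12 describe the absence/opposite of loneliness → reverse-score.
reverse-coded value = 3 − response.
  item 1: 1
  item 2: 3 − 2 = 1
  item 3: 2
  item 4: 0
  item 5: 1
  item 6: 0
  item 7: 3 − 1 = 2
  item 8: 3 − 2 = 1
  item 9: 3 − 1 = 2
  item 10: 0
  item 11: 1
  item 12: 3 − 1 = 2
Total = 1 + 1 + 2 + 0 + 1 + 0 + 2 + 1 + 2 + 0 + 1 + 2 = 13

13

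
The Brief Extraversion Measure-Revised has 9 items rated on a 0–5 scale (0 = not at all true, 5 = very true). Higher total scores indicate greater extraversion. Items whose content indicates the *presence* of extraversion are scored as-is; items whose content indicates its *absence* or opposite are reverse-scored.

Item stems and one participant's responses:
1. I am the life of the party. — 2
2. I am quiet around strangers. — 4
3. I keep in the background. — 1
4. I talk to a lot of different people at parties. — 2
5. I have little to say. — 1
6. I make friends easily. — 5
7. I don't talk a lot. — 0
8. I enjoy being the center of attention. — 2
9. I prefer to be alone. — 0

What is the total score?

30

Items 2, 3, 5, 7, 9 describe the absence/opposite of extraversion → reverse-score.
reversed = (0+5) − raw = 5 − raw.
  item 1: 2
  item 2: 5 − 4 = 1
  item 3: 5 − 1 = 4
  item 4: 2
  item 5: 5 − 1 = 4
  item 6: 5
  item 7: 5 − 0 = 5
  item 8: 2
  item 9: 5 − 0 = 5
Total = 2 + 1 + 4 + 2 + 4 + 5 + 5 + 2 + 5 = 30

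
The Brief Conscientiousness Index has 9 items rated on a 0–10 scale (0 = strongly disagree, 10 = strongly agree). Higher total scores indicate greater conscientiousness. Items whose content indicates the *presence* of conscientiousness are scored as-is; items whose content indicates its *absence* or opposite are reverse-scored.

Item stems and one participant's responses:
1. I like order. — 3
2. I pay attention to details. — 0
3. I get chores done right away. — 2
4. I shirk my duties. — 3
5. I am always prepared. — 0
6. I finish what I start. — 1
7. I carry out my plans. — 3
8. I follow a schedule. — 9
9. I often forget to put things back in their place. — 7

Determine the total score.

Items 4, 9 describe the absence/opposite of conscientiousness → reverse-score.
reversed = (0+10) − raw = 10 − raw.
  item 1: 3
  item 2: 0
  item 3: 2
  item 4: 10 − 3 = 7
  item 5: 0
  item 6: 1
  item 7: 3
  item 8: 9
  item 9: 10 − 7 = 3
Total = 3 + 0 + 2 + 7 + 0 + 1 + 3 + 9 + 3 = 28

28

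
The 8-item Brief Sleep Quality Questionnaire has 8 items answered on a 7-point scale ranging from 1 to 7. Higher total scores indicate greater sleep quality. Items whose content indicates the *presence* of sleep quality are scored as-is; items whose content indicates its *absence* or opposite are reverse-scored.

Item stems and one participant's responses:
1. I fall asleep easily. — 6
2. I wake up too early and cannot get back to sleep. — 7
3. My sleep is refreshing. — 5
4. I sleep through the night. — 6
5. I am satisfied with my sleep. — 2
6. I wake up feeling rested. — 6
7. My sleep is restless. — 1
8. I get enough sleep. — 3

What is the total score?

Items 2, 7 describe the absence/opposite of sleep quality → reverse-score.
reversed = (1+7) − raw = 8 − raw.
  item 1: 6
  item 2: 8 − 7 = 1
  item 3: 5
  item 4: 6
  item 5: 2
  item 6: 6
  item 7: 8 − 1 = 7
  item 8: 3
Total = 6 + 1 + 5 + 6 + 2 + 6 + 7 + 3 = 36

36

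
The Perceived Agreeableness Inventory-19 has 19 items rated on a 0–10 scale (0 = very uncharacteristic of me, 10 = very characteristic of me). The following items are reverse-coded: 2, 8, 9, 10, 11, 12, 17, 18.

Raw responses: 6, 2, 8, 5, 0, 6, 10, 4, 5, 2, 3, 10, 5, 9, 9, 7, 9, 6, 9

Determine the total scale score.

113

Apply reverse scoring (reversed = (0+10) − raw = 10 − raw):
  item 2: 10 − 2 = 8
  item 8: 10 − 4 = 6
  item 9: 10 − 5 = 5
  item 10: 10 − 2 = 8
  item 11: 10 − 3 = 7
  item 12: 10 − 10 = 0
  item 17: 10 − 9 = 1
  item 18: 10 − 6 = 4
After reverse-coding: 6, 8, 8, 5, 0, 6, 10, 6, 5, 8, 7, 0, 5, 9, 9, 7, 1, 4, 9
Total = 6 + 8 + 8 + 5 + 0 + 6 + 10 + 6 + 5 + 8 + 7 + 0 + 5 + 9 + 9 + 7 + 1 + 4 + 9 = 113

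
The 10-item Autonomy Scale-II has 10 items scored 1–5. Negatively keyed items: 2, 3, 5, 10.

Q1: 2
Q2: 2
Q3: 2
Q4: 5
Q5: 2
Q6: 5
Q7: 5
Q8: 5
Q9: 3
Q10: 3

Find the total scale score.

40

Reversing items 2, 3, 5 and 10 with 6 − raw:
Total = 2 + (6−2) + (6−2) + 5 + (6−2) + 5 + 5 + 5 + 3 + (6−3)
      = 2 + 4 + 4 + 5 + 4 + 5 + 5 + 5 + 3 + 3 = 40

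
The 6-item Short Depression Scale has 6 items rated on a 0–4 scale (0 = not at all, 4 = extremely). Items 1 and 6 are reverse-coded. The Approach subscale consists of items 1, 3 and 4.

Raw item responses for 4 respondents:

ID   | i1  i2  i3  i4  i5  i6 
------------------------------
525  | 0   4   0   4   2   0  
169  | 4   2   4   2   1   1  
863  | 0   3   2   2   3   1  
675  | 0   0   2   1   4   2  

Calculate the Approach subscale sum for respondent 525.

8

Respondent 525 raw: 0, 4, 0, 4, 2, 0.
Approach items: 1, 3, 4.
Reverse-coded (on a 0–4 scale, reversed = 4 − raw):
  item 1: 4 − 0 = 4
  item 3: 0
  item 4: 4
Sum = 4 + 0 + 4 = 8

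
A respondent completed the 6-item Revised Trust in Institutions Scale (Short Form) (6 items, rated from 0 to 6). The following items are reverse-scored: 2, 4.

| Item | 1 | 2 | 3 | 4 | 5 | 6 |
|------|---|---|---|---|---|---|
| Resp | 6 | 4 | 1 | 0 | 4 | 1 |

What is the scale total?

20

Reversing items 2 & 4 with 6 − raw:
Total = 6 + (6−4) + 1 + (6−0) + 4 + 1
      = 6 + 2 + 1 + 6 + 4 + 1 = 20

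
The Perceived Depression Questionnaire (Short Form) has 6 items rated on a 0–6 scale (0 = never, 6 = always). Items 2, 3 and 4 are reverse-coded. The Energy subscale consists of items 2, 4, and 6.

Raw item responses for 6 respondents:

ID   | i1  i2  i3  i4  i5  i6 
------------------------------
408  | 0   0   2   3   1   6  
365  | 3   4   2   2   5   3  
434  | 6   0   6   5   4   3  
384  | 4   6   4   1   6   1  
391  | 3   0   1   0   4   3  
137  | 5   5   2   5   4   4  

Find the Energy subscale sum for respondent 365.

9

Respondent 365 raw: 3, 4, 2, 2, 5, 3.
Energy items: 2, 4, 6.
Reverse-coded (reverse-coded value = 6 − response):
  item 2: 6 − 4 = 2
  item 4: 6 − 2 = 4
  item 6: 3
Sum = 2 + 4 + 3 = 9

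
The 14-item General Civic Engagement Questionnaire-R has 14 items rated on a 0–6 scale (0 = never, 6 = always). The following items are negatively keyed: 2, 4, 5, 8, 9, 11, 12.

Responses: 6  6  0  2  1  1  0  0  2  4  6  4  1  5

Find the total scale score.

38

Apply reverse scoring (reverse-coded value = 6 − response):
  item 2: 6 − 6 = 0
  item 4: 6 − 2 = 4
  item 5: 6 − 1 = 5
  item 8: 6 − 0 = 6
  item 9: 6 − 2 = 4
  item 11: 6 − 6 = 0
  item 12: 6 − 4 = 2
Scored responses: 6, 0, 0, 4, 5, 1, 0, 6, 4, 4, 0, 2, 1, 5
Total = 6 + 0 + 0 + 4 + 5 + 1 + 0 + 6 + 4 + 4 + 0 + 2 + 1 + 5 = 38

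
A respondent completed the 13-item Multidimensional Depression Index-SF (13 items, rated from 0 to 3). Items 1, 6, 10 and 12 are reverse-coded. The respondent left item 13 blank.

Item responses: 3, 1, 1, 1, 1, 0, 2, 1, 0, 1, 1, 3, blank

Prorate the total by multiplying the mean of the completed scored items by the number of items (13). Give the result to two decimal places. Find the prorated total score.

Reverse-coded (reversed = (0+3) − raw = 3 − raw):
  item 1: 3 − 3 = 0
  item 6: 3 − 0 = 3
  item 10: 3 − 1 = 2
  item 12: 3 − 3 = 0
Completed scored items (12 of 13): 0, 1, 1, 1, 1, 3, 2, 1, 0, 2, 1, 0; sum = 13.
Person mean = 13 / 12 ≈ 1.0833
Prorated total = (13 / 12) × 13 = 14.08 (to 2 dp)

14.08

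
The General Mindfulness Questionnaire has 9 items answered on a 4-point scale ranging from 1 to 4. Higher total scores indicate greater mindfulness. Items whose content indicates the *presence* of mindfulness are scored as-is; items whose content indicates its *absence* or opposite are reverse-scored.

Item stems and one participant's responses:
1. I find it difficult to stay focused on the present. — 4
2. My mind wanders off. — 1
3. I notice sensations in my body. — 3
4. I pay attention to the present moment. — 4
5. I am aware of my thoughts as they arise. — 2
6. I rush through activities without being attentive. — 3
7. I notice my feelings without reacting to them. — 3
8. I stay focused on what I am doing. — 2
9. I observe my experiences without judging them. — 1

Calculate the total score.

Items 1, 2, 6 describe the absence/opposite of mindfulness → reverse-score.
on a 1–4 scale, reversed = 5 − raw.
  item 1: 5 − 4 = 1
  item 2: 5 − 1 = 4
  item 3: 3
  item 4: 4
  item 5: 2
  item 6: 5 − 3 = 2
  item 7: 3
  item 8: 2
  item 9: 1
Total = 1 + 4 + 3 + 4 + 2 + 2 + 3 + 2 + 1 = 22

22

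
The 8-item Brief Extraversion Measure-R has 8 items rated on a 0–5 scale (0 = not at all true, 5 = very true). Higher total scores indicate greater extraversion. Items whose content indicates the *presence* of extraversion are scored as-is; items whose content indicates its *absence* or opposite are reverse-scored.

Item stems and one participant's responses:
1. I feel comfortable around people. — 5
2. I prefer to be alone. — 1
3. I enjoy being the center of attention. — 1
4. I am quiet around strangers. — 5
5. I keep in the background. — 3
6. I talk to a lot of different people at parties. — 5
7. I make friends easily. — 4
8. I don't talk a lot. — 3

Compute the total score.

Items 2, 4, 5, 8 describe the absence/opposite of extraversion → reverse-score.
reverse-coded value = 5 − response.
  item 1: 5
  item 2: 5 − 1 = 4
  item 3: 1
  item 4: 5 − 5 = 0
  item 5: 5 − 3 = 2
  item 6: 5
  item 7: 4
  item 8: 5 − 3 = 2
Total = 5 + 4 + 1 + 0 + 2 + 5 + 4 + 2 = 23

23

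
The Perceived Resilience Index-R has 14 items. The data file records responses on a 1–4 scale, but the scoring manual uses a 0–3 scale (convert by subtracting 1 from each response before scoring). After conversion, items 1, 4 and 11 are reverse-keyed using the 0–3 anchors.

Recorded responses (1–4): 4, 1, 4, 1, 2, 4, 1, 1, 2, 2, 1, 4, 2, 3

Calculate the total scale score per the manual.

21

Convert to 0–3: 3, 0, 3, 0, 1, 3, 0, 0, 1, 1, 0, 3, 1, 2
Reverse-coded (on a 0–3 scale, reversed = 3 − raw):
  item 1: 3 − 3 = 0
  item 4: 3 − 0 = 3
  item 11: 3 − 0 = 3
Scored: 0, 0, 3, 3, 1, 3, 0, 0, 1, 1, 3, 3, 1, 2
Total = 21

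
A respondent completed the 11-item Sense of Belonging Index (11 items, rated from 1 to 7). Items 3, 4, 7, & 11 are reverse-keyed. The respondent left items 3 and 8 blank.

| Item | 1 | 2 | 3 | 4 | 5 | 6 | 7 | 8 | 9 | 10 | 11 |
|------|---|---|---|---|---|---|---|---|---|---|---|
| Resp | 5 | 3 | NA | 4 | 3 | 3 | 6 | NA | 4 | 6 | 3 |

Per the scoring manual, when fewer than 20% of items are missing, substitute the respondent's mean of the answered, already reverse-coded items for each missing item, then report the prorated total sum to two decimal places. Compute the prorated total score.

Reverse-coded (on a 1–7 scale, reversed = 8 − raw):
  item 4: 8 − 4 = 4
  item 7: 8 − 6 = 2
  item 11: 8 − 3 = 5
Completed scored items (9 of 11): 5, 3, 4, 3, 3, 2, 4, 6, 5; sum = 35.
Person mean = 35 / 9 ≈ 3.8889
Prorated total = (35 / 9) × 11 = 42.78 (to 2 dp)

42.78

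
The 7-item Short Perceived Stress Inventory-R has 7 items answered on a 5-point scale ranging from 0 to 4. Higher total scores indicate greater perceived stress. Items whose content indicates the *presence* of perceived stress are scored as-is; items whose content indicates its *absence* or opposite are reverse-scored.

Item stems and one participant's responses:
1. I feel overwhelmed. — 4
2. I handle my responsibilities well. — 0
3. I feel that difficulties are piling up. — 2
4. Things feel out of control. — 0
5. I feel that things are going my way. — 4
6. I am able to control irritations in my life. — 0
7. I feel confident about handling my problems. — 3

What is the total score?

Items 2, 5, 6, 7 describe the absence/opposite of perceived stress → reverse-score.
on a 0–4 scale, reversed = 4 − raw.
  item 1: 4
  item 2: 4 − 0 = 4
  item 3: 2
  item 4: 0
  item 5: 4 − 4 = 0
  item 6: 4 − 0 = 4
  item 7: 4 − 3 = 1
Total = 4 + 4 + 2 + 0 + 0 + 4 + 1 = 15

15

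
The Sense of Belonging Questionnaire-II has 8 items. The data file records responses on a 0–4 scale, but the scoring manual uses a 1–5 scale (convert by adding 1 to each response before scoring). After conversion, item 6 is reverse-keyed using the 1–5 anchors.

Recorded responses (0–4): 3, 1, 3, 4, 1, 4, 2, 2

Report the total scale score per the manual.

Convert to 1–5: 4, 2, 4, 5, 2, 5, 3, 3
Reverse-coded (reverse-coded value = 6 − response):
  item 6: 6 − 5 = 1
Scored: 4, 2, 4, 5, 2, 1, 3, 3
Total = 24

24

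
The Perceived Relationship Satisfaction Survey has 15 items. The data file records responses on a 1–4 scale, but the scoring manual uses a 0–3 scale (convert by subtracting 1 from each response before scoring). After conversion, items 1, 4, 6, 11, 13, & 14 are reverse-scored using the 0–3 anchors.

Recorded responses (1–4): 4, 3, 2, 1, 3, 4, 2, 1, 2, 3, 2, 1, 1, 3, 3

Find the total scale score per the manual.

20

Convert to 0–3: 3, 2, 1, 0, 2, 3, 1, 0, 1, 2, 1, 0, 0, 2, 2
Reverse-coded (on a 0–3 scale, reversed = 3 − raw):
  item 1: 3 − 3 = 0
  item 4: 3 − 0 = 3
  item 6: 3 − 3 = 0
  item 11: 3 − 1 = 2
  item 13: 3 − 0 = 3
  item 14: 3 − 2 = 1
Scored: 0, 2, 1, 3, 2, 0, 1, 0, 1, 2, 2, 0, 3, 1, 2
Total = 20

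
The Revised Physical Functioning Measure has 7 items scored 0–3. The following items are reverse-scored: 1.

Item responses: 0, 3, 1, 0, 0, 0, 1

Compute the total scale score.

8

Apply reverse scoring (on a 0–3 scale, reversed = 3 − raw):
  item 1: 3 − 0 = 3
Scored responses: 3, 3, 1, 0, 0, 0, 1
Total = 3 + 3 + 1 + 0 + 0 + 0 + 1 = 8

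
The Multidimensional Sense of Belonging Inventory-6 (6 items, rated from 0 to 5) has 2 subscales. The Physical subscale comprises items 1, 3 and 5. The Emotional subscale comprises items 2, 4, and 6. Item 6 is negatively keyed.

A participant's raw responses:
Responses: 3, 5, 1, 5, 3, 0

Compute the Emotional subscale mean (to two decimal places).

5.00

Emotional items: 2, 4, 6.
Of these, item 6 is negatively keyed; on a 0–5 scale, reversed = 5 − raw.
  item 2: 5
  item 4: 5
  item 6: 5 − 0 = 5
Sum = 5 + 5 + 5 = 15
Mean = 15 / 3 = 5.00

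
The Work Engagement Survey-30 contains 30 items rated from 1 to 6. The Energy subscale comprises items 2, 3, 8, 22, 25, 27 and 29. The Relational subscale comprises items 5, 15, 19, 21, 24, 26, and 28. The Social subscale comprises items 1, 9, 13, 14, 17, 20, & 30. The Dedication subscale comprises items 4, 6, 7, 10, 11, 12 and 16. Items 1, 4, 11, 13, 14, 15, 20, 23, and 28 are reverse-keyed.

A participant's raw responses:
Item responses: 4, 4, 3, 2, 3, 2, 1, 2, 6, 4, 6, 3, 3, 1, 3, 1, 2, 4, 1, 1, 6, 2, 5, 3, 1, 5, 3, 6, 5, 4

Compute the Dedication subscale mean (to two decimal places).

Dedication items: 4, 6, 7, 10, 11, 12, 16.
Of these, items 4 and 11 are reverse-keyed; on a 1–6 scale, reversed = 7 − raw.
  item 4: 7 − 2 = 5
  item 6: 2
  item 7: 1
  item 10: 4
  item 11: 7 − 6 = 1
  item 12: 3
  item 16: 1
Sum = 5 + 2 + 1 + 4 + 1 + 3 + 1 = 17
Mean = 17 / 7 = 2.43

2.43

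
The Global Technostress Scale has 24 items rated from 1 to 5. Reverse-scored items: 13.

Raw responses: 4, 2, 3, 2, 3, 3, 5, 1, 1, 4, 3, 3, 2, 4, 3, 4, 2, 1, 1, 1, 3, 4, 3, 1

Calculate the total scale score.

65

Reversing item 13 with 6 − raw:
Total = 4 + 2 + 3 + 2 + 3 + 3 + 5 + 1 + 1 + 4 + 3 + 3 + (6−2) + 4 + 3 + 4 + 2 + 1 + 1 + 1 + 3 + 4 + 3 + 1
      = 4 + 2 + 3 + 2 + 3 + 3 + 5 + 1 + 1 + 4 + 3 + 3 + 4 + 4 + 3 + 4 + 2 + 1 + 1 + 1 + 3 + 4 + 3 + 1 = 65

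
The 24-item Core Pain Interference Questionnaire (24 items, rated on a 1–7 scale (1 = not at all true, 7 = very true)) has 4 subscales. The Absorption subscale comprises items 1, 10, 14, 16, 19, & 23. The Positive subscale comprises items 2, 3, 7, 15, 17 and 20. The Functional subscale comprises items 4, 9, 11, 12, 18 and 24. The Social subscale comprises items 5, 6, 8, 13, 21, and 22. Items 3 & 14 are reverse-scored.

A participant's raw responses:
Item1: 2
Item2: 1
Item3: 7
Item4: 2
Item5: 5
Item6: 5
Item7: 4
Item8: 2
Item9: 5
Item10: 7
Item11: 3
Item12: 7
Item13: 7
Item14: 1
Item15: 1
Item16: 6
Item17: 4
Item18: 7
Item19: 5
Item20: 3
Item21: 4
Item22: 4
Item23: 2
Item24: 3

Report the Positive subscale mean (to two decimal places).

Positive items: 2, 3, 7, 15, 17, 20.
Of these, item 3 is reverse-scored; reverse-coded value = 8 − response.
  item 2: 1
  item 3: 8 − 7 = 1
  item 7: 4
  item 15: 1
  item 17: 4
  item 20: 3
Sum = 1 + 1 + 4 + 1 + 4 + 3 = 14
Mean = 14 / 6 = 2.33

2.33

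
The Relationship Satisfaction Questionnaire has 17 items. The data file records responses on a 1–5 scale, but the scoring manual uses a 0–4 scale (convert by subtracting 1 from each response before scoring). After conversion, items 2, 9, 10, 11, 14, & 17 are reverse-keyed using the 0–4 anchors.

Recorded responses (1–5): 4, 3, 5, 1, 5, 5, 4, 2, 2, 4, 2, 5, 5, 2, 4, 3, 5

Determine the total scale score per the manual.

44

Convert to 0–4: 3, 2, 4, 0, 4, 4, 3, 1, 1, 3, 1, 4, 4, 1, 3, 2, 4
Reverse-coded (on a 0–4 scale, reversed = 4 − raw):
  item 2: 4 − 2 = 2
  item 9: 4 − 1 = 3
  item 10: 4 − 3 = 1
  item 11: 4 − 1 = 3
  item 14: 4 − 1 = 3
  item 17: 4 − 4 = 0
Scored: 3, 2, 4, 0, 4, 4, 3, 1, 3, 1, 3, 4, 4, 3, 3, 2, 0
Total = 44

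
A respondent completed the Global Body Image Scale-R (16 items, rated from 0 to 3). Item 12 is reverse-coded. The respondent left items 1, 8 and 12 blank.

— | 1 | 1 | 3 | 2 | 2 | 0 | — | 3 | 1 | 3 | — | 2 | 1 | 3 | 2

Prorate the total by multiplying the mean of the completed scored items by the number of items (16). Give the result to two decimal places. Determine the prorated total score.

29.54

Reverse-coded (on a 0–3 scale, reversed = 3 − raw):
Completed scored items (13 of 16): 1, 1, 3, 2, 2, 0, 3, 1, 3, 2, 1, 3, 2; sum = 24.
Person mean = 24 / 13 ≈ 1.8462
Prorated total = (24 / 13) × 16 = 29.54 (to 2 dp)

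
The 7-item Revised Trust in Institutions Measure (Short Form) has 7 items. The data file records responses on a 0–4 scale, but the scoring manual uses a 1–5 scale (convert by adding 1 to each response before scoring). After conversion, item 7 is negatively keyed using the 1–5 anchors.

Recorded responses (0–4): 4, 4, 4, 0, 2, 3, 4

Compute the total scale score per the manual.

Convert to 1–5: 5, 5, 5, 1, 3, 4, 5
Reverse-coded (on a 1–5 scale, reversed = 6 − raw):
  item 7: 6 − 5 = 1
Scored: 5, 5, 5, 1, 3, 4, 1
Total = 24

24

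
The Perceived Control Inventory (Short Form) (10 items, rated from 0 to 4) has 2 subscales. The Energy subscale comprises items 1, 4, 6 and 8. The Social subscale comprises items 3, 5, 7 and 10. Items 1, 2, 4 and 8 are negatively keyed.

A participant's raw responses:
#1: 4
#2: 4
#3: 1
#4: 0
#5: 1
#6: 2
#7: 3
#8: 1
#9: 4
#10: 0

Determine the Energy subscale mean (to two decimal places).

Energy items: 1, 4, 6, 8.
Of these, items 1, 4, and 8 are negatively keyed; reversed = (0+4) − raw = 4 − raw.
  item 1: 4 − 4 = 0
  item 4: 4 − 0 = 4
  item 6: 2
  item 8: 4 − 1 = 3
Sum = 0 + 4 + 2 + 3 = 9
Mean = 9 / 4 = 2.25

2.25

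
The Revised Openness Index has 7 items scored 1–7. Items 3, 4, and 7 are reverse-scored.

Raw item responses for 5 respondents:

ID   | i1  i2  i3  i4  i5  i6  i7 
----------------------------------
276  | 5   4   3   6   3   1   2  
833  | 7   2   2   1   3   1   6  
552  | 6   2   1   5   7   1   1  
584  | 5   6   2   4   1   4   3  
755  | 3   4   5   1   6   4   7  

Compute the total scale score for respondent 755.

28

Respondent 755 raw: 3, 4, 5, 1, 6, 4, 7.
Reverse-coded (reverse-coded value = 8 − response):
  item 1: 3
  item 2: 4
  item 3: 8 − 5 = 3
  item 4: 8 − 1 = 7
  item 5: 6
  item 6: 4
  item 7: 8 − 7 = 1
Sum = 3 + 4 + 3 + 7 + 6 + 4 + 1 = 28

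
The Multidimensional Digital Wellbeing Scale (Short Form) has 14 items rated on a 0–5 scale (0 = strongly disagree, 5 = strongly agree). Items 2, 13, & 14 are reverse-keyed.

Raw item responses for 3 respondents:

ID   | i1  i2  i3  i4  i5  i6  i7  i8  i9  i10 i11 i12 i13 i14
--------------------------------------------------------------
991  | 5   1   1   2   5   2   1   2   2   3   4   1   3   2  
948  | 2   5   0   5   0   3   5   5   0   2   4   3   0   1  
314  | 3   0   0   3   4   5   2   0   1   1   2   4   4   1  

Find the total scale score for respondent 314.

Respondent 314 raw: 3, 0, 0, 3, 4, 5, 2, 0, 1, 1, 2, 4, 4, 1.
Reverse-coded (on a 0–5 scale, reversed = 5 − raw):
  item 1: 3
  item 2: 5 − 0 = 5
  item 3: 0
  item 4: 3
  item 5: 4
  item 6: 5
  item 7: 2
  item 8: 0
  item 9: 1
  item 10: 1
  item 11: 2
  item 12: 4
  item 13: 5 − 4 = 1
  item 14: 5 − 1 = 4
Sum = 3 + 5 + 0 + 3 + 4 + 5 + 2 + 0 + 1 + 1 + 2 + 4 + 1 + 4 = 35

35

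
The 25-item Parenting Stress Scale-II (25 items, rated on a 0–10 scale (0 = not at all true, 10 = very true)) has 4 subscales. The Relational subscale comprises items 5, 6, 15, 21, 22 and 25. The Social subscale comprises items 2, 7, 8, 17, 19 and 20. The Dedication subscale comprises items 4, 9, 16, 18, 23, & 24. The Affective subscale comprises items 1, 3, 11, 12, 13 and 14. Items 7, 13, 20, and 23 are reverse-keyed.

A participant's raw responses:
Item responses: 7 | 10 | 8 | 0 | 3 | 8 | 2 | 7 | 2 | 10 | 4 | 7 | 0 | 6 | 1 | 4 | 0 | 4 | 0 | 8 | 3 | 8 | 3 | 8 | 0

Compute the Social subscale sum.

Social items: 2, 7, 8, 17, 19, 20.
Of these, items 7 and 20 are reverse-keyed; on a 0–10 scale, reversed = 10 − raw.
  item 2: 10
  item 7: 10 − 2 = 8
  item 8: 7
  item 17: 0
  item 19: 0
  item 20: 10 − 8 = 2
Sum = 10 + 8 + 7 + 0 + 0 + 2 = 27

27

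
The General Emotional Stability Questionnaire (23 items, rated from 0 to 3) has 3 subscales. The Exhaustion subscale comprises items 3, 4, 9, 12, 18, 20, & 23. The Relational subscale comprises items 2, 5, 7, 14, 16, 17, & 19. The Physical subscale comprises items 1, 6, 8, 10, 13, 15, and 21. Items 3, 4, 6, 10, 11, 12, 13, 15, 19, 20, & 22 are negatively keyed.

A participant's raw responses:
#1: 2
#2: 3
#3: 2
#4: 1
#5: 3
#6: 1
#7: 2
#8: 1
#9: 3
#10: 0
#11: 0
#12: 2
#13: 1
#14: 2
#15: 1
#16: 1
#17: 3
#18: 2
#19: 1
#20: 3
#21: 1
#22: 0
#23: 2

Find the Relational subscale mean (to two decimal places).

2.29

Relational items: 2, 5, 7, 14, 16, 17, 19.
Of these, item 19 is negatively keyed; reverse-coded value = 3 − response.
  item 2: 3
  item 5: 3
  item 7: 2
  item 14: 2
  item 16: 1
  item 17: 3
  item 19: 3 − 1 = 2
Sum = 3 + 3 + 2 + 2 + 1 + 3 + 2 = 16
Mean = 16 / 7 = 2.29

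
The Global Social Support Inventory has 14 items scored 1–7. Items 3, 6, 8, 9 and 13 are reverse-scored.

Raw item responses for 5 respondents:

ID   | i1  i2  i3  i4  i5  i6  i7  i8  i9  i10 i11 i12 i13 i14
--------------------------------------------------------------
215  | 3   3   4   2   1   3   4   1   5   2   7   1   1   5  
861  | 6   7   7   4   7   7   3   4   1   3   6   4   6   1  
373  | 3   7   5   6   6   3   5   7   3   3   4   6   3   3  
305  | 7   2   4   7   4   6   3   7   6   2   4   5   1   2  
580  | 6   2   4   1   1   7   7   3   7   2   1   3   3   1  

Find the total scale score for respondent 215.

54

Respondent 215 raw: 3, 3, 4, 2, 1, 3, 4, 1, 5, 2, 7, 1, 1, 5.
Reverse-coded (on a 1–7 scale, reversed = 8 − raw):
  item 1: 3
  item 2: 3
  item 3: 8 − 4 = 4
  item 4: 2
  item 5: 1
  item 6: 8 − 3 = 5
  item 7: 4
  item 8: 8 − 1 = 7
  item 9: 8 − 5 = 3
  item 10: 2
  item 11: 7
  item 12: 1
  item 13: 8 − 1 = 7
  item 14: 5
Sum = 3 + 3 + 4 + 2 + 1 + 5 + 4 + 7 + 3 + 2 + 7 + 1 + 7 + 5 = 54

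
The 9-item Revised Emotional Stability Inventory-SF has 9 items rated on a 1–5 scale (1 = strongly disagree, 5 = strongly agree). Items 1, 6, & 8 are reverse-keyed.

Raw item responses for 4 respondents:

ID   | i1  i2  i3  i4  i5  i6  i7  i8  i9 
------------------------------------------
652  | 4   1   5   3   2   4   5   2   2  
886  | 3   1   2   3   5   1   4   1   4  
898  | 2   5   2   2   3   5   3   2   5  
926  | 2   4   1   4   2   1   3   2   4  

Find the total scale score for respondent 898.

Respondent 898 raw: 2, 5, 2, 2, 3, 5, 3, 2, 5.
Reverse-coded (on a 1–5 scale, reversed = 6 − raw):
  item 1: 6 − 2 = 4
  item 2: 5
  item 3: 2
  item 4: 2
  item 5: 3
  item 6: 6 − 5 = 1
  item 7: 3
  item 8: 6 − 2 = 4
  item 9: 5
Sum = 4 + 5 + 2 + 2 + 3 + 1 + 3 + 4 + 5 = 29

29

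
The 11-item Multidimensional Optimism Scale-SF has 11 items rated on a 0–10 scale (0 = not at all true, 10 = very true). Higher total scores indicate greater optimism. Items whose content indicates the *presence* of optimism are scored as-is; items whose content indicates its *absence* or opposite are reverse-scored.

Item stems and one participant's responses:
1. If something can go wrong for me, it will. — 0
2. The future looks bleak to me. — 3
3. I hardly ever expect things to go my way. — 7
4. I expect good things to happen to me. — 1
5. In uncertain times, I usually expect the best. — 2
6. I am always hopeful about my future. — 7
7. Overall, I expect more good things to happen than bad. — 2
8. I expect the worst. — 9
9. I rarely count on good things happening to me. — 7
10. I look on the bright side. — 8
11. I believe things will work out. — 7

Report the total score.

Items 1, 2, 3, 8, 9 describe the absence/opposite of optimism → reverse-score.
reverse-coded value = 10 − response.
  item 1: 10 − 0 = 10
  item 2: 10 − 3 = 7
  item 3: 10 − 7 = 3
  item 4: 1
  item 5: 2
  item 6: 7
  item 7: 2
  item 8: 10 − 9 = 1
  item 9: 10 − 7 = 3
  item 10: 8
  item 11: 7
Total = 10 + 7 + 3 + 1 + 2 + 7 + 2 + 1 + 3 + 8 + 7 = 51

51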